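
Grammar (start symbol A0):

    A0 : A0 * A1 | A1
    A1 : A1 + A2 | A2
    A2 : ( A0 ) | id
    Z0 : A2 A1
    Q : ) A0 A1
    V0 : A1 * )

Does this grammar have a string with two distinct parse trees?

Unambiguous

(Z0, Q, V0 are unreachable from A0, so their rules don't affect L(A0).) This is a standard precedence ladder (A0 over A1 over A2), with each level left-recursive on its own operator ('*' at A0, '+' at A1). That structure is LR(1), hence unambiguous.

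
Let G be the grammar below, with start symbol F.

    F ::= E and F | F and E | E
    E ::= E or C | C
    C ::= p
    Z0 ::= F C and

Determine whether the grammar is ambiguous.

Witness: p and p

Derivation 1: F ⇒ E and F ⇒ C and F ⇒ p and F ⇒ p and E ⇒ p and C ⇒ p and p
Derivation 2: F ⇒ F and E ⇒ E and E ⇒ C and E ⇒ p and E ⇒ p and C ⇒ p and p

Two distinct leftmost derivations for the same string.

Ambiguous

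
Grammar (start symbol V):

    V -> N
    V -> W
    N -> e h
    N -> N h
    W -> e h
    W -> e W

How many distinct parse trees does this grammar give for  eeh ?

Parse trees for eeh:
  [V [W e [W e h]]]

1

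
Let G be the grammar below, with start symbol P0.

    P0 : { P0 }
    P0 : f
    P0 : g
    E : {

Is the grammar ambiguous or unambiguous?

Unambiguous

(E is unreachable from P0, so its rules don't affect L(P0).) L(P0) is { openⁿ atom closeⁿ : n ≥ 0 }. The bracket depth fixes n, and the derivation is forced at every step.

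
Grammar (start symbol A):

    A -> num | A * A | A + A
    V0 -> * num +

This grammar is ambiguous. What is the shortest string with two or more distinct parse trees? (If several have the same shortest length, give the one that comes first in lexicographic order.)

length 1: no string has ≥2 trees
length 3: no string has ≥2 trees
length 5: num * num * num has 2 parse trees

Two derivations of num * num * num:
  A ⇒ A * A ⇒ num * A ⇒ num * A * A ⇒ num * num * A ⇒ num * num * num
  A ⇒ A * A ⇒ A * A * A ⇒ num * A * A ⇒ num * num * A ⇒ num * num * num

num * num * num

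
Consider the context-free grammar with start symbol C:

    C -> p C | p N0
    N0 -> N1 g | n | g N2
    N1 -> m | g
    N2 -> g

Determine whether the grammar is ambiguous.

Ambiguous

Witness: p g g

Derivation 1: C ⇒ p N0 ⇒ p N1 g ⇒ p g g
Derivation 2: C ⇒ p N0 ⇒ p g N2 ⇒ p g g

Two distinct leftmost derivations for the same string.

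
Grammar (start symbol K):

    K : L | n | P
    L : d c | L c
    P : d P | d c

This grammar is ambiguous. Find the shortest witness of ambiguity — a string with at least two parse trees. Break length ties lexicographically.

length 1: no string has ≥2 trees
length 2: d c has 2 parse trees

Two derivations of d c:
  K ⇒ L ⇒ d c
  K ⇒ P ⇒ d c

d c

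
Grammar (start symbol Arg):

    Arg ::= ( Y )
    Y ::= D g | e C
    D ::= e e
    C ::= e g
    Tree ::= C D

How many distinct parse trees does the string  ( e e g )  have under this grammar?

2

Parse trees for ( e e g ):
  [Arg ( [Y [D e e] g] )]
  [Arg ( [Y e [C e g]] )]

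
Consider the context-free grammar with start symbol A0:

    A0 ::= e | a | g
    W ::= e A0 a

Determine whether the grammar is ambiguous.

Unambiguous

(W is unreachable from A0, so its rules don't affect L(A0).) Each reachable nonterminal has at most one production per leading terminal, and all productions are right-linear; the derivation is determined token-by-token.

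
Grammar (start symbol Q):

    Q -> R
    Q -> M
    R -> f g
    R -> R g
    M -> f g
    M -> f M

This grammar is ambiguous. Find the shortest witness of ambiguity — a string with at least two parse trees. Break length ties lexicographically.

length 2: f g has 2 parse trees

Two derivations of f g:
  Q ⇒ R ⇒ f g
  Q ⇒ M ⇒ f g

f g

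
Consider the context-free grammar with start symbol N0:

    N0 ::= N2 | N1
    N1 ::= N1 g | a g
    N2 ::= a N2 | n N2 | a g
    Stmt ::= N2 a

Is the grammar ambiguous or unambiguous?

Witness: a g

Derivation 1: N0 ⇒ N2 ⇒ a g
Derivation 2: N0 ⇒ N1 ⇒ a g

Two distinct leftmost derivations for the same string.

Ambiguous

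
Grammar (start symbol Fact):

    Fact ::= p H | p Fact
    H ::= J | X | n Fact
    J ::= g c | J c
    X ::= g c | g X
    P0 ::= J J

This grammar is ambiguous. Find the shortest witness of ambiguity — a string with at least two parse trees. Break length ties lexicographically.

length 3: p g c has 2 parse trees

Two derivations of p g c:
  Fact ⇒ p H ⇒ p J ⇒ p g c
  Fact ⇒ p H ⇒ p X ⇒ p g c

p g c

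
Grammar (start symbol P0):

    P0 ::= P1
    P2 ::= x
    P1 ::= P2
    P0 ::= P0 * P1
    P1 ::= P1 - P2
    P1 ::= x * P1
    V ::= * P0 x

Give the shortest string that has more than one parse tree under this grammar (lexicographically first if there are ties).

x * x

length 1: no string has ≥2 trees
length 3: x * x has 2 parse trees

Two derivations of x * x:
  P0 ⇒ P1 ⇒ x * P1 ⇒ x * P2 ⇒ x * x
  P0 ⇒ P0 * P1 ⇒ P1 * P1 ⇒ P2 * P1 ⇒ x * P1 ⇒ x * P2 ⇒ x * x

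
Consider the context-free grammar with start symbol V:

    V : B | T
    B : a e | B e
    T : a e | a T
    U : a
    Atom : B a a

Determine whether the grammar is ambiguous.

Witness: a e

Derivation 1: V ⇒ B ⇒ a e
Derivation 2: V ⇒ T ⇒ a e

Two distinct leftmost derivations for the same string.

Ambiguous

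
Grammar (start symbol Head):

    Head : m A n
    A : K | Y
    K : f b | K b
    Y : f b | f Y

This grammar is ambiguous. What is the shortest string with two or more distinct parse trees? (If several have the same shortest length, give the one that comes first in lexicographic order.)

m f b n

length 4: m f b n has 2 parse trees

Two derivations of m f b n:
  Head ⇒ m A n ⇒ m K n ⇒ m f b n
  Head ⇒ m A n ⇒ m Y n ⇒ m f b n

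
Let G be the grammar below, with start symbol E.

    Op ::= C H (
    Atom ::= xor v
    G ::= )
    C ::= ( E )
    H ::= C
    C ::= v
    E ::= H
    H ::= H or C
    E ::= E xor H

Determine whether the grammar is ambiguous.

(G, Op, Atom are unreachable from E, so their rules don't affect L(E).) The grammar is stratified — E handles 'xor' (left-recursive), H handles 'or', C atoms. Each operator has a fixed associativity and precedence level, so every string has one parse.

Unambiguous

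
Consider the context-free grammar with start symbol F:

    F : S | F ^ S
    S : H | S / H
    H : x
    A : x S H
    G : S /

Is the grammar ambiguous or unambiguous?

Unambiguous

Only F, S, H are reachable from F; ignoring the rest: F → F ^ S | S  ;  S → S / H | H  — a left-associative chain with H at the bottom. Each string factors uniquely by precedence.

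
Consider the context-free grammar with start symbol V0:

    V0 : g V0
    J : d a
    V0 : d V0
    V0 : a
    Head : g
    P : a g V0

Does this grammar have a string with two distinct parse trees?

(Head, J, P are unreachable from V0, so their rules don't affect L(V0).) The reachable rules are right-linear with at most one rule per (nonterminal, next-terminal) pair. Each input token forces the next rule, so parsing is deterministic.

Unambiguous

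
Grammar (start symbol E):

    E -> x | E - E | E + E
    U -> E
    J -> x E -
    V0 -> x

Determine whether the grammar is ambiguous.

Witness: x + x + x

Derivation 1: E ⇒ E + E ⇒ x + E ⇒ x + E + E ⇒ x + x + E ⇒ x + x + x
Derivation 2: E ⇒ E + E ⇒ E + E + E ⇒ x + E + E ⇒ x + x + E ⇒ x + x + x

Two distinct leftmost derivations for the same string.

Ambiguous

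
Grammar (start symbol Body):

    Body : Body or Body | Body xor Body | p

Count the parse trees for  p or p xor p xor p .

Parse trees for p or p xor p xor p:
  [Body [Body p] or [Body [Body p] xor [Body [Body p] xor [Body p]]]]
  [Body [Body p] or [Body [Body [Body p] xor [Body p]] xor [Body p]]]
  [Body [Body [Body p] or [Body p]] xor [Body [Body p] xor [Body p]]]
  [Body [Body [Body p] or [Body [Body p] xor [Body p]]] xor [Body p]]
  [Body [Body [Body [Body p] or [Body p]] xor [Body p]] xor [Body p]]

5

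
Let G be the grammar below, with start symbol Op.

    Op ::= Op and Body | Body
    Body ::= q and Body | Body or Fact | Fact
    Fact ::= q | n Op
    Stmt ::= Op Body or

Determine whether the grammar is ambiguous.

Ambiguous

Witness: q and q

Derivation 1: Op ⇒ Op and Body ⇒ Body and Body ⇒ Fact and Body ⇒ q and Body ⇒ q and Fact ⇒ q and q
Derivation 2: Op ⇒ Body ⇒ q and Body ⇒ q and Fact ⇒ q and q

Two distinct leftmost derivations for the same string.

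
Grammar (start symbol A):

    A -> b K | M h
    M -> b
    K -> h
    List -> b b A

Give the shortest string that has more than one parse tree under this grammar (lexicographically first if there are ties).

length 2: b h has 2 parse trees

Two derivations of b h:
  A ⇒ b K ⇒ b h
  A ⇒ M h ⇒ b h

b h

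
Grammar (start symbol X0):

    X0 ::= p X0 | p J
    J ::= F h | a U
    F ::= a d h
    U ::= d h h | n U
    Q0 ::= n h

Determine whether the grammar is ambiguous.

Ambiguous

Witness: p a d h h

Derivation 1: X0 ⇒ p J ⇒ p F h ⇒ p a d h h
Derivation 2: X0 ⇒ p J ⇒ p a U ⇒ p a d h h

Two distinct leftmost derivations for the same string.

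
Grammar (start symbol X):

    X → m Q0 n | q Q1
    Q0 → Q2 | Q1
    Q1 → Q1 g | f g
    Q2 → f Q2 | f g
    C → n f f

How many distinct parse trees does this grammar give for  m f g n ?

Parse trees for m f g n:
  [X m [Q0 [Q2 f g]] n]
  [X m [Q0 [Q1 f g]] n]

2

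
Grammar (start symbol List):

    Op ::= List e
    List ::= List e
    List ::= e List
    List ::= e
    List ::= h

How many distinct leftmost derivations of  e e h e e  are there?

6

Parse trees for e e h e e:
  [List [List [List e [List e [List h]]] e] e]
  [List [List e [List [List e [List h]] e]] e]
  [List [List e [List e [List [List h] e]]] e]
  [List e [List [List [List e [List h]] e] e]]
  [List e [List [List e [List [List h] e]] e]]
  [List e [List e [List [List [List h] e] e]]]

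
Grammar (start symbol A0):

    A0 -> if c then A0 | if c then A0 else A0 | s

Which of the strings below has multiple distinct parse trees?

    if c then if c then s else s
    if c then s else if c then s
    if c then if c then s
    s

if c then if c then s else s

if c then if c then s else s: 2 trees
if c then s else if c then s: 1 tree
if c then if c then s: 1 tree
s: 1 tree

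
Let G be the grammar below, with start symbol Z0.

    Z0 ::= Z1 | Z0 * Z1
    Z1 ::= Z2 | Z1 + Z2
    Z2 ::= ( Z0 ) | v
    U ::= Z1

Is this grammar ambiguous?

(U is unreachable from Z0, so its rules don't affect L(Z0).) This is a standard precedence ladder (Z0 over Z1 over Z2), with each level left-recursive on its own operator ('*' at Z0, '+' at Z1). That structure is LR(1), hence unambiguous.

Unambiguous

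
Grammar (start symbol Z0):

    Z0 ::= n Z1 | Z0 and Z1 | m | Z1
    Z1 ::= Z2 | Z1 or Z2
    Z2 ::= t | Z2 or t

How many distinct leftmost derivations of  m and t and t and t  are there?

Parse trees for m and t and t and t:
  [Z0 [Z0 [Z0 [Z0 m] and [Z1 [Z2 t]]] and [Z1 [Z2 t]]] and [Z1 [Z2 t]]]

1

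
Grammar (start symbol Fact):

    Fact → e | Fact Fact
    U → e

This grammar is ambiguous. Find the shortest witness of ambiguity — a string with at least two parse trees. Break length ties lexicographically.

e e e

length 1: no string has ≥2 trees
length 2: no string has ≥2 trees
length 3: e e e has 2 parse trees

Two derivations of e e e:
  Fact ⇒ Fact Fact ⇒ e Fact ⇒ e Fact Fact ⇒ e e Fact ⇒ e e e
  Fact ⇒ Fact Fact ⇒ Fact Fact Fact ⇒ e Fact Fact ⇒ e e Fact ⇒ e e e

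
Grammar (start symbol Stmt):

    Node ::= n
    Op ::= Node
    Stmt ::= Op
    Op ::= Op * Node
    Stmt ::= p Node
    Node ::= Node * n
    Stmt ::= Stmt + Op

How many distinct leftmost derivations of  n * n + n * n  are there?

Parse trees for n * n + n * n:
  [Stmt [Stmt [Op [Node [Node n] * n]]] + [Op [Node [Node n] * n]]]
  [Stmt [Stmt [Op [Node [Node n] * n]]] + [Op [Op [Node n]] * [Node n]]]
  [Stmt [Stmt [Op [Op [Node n]] * [Node n]]] + [Op [Node [Node n] * n]]]
  [Stmt [Stmt [Op [Op [Node n]] * [Node n]]] + [Op [Op [Node n]] * [Node n]]]

4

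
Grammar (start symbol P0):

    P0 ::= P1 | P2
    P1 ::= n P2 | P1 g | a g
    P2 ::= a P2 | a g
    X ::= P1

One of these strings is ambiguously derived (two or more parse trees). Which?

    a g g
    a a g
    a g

a g g: 1 tree
a a g: 1 tree
a g: 2 trees

a g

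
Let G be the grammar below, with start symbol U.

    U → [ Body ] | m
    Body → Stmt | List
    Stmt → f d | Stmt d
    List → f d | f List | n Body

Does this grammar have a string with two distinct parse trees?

Witness: [ f d ]

Derivation 1: U ⇒ [ Body ] ⇒ [ Stmt ] ⇒ [ f d ]
Derivation 2: U ⇒ [ Body ] ⇒ [ List ] ⇒ [ f d ]

Two distinct leftmost derivations for the same string.

Ambiguous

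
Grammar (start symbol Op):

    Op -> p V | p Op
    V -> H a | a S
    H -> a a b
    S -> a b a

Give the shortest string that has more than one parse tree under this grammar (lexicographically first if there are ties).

length 5: p a a b a has 2 parse trees

Two derivations of p a a b a:
  Op ⇒ p V ⇒ p H a ⇒ p a a b a
  Op ⇒ p V ⇒ p a S ⇒ p a a b a

p a a b a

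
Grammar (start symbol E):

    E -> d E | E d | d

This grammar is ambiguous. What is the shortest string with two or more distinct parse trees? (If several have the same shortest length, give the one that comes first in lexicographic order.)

length 1: no string has ≥2 trees
length 2: d d has 2 parse trees

Two derivations of d d:
  E ⇒ d E ⇒ d d
  E ⇒ E d ⇒ d d

d d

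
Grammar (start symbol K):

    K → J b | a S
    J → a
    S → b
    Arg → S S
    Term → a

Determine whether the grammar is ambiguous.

Ambiguous

Witness: a b

Derivation 1: K ⇒ J b ⇒ a b
Derivation 2: K ⇒ a S ⇒ a b

Two distinct leftmost derivations for the same string.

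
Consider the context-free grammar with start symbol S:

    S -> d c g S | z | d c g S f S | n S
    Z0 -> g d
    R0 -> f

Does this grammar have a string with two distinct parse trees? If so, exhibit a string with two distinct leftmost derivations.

Witness: d c g d c g z f z

Derivation 1: S ⇒ d c g S ⇒ d c g d c g S f S ⇒ d c g d c g z f S ⇒ d c g d c g z f z
Derivation 2: S ⇒ d c g S f S ⇒ d c g d c g S f S ⇒ d c g d c g z f S ⇒ d c g d c g z f z

Two distinct leftmost derivations for the same string.

Ambiguous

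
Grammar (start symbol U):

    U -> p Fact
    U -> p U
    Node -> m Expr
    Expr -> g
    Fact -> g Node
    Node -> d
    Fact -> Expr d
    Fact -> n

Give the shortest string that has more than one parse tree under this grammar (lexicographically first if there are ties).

p g d

length 2: no string has ≥2 trees
length 3: p g d has 2 parse trees

Two derivations of p g d:
  U ⇒ p Fact ⇒ p g Node ⇒ p g d
  U ⇒ p Fact ⇒ p Expr d ⇒ p g d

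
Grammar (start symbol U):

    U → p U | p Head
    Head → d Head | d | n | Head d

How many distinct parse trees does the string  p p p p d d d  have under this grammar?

4

Parse trees for p p p p d d d:
  [U p [U p [U p [U p [Head d [Head d [Head d]]]]]]]
  [U p [U p [U p [U p [Head d [Head [Head d] d]]]]]]
  [U p [U p [U p [U p [Head [Head d [Head d]] d]]]]]
  [U p [U p [U p [U p [Head [Head [Head d] d] d]]]]]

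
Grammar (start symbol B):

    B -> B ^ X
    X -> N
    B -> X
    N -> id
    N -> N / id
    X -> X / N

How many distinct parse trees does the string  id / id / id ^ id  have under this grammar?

4

Parse trees for id / id / id ^ id:
  [B [B [X [N [N [N id] / id] / id]]] ^ [X [N id]]]
  [B [B [X [X [N id]] / [N [N id] / id]]] ^ [X [N id]]]
  [B [B [X [X [N [N id] / id]] / [N id]]] ^ [X [N id]]]
  [B [B [X [X [X [N id]] / [N id]] / [N id]]] ^ [X [N id]]]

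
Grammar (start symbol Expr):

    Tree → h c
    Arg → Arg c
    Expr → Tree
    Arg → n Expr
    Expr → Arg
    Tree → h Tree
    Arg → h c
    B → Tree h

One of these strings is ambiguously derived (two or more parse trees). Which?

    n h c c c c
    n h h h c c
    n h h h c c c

n h c c c c: 5 trees
n h h h c c: 1 tree
n h h h c c c: 1 tree

n h c c c c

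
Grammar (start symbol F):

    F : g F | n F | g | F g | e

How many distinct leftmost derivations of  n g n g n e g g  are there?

Parse trees for n g n g n e g g (showing first 6 of 21):
  [F n [F g [F n [F g [F n [F [F [F e] g] g]]]]]]
  [F n [F g [F n [F g [F [F n [F [F e] g]] g]]]]]
  [F n [F g [F n [F g [F [F [F n [F e]] g] g]]]]]
  [F n [F g [F n [F [F g [F n [F [F e] g]]] g]]]]
  [F n [F g [F n [F [F g [F [F n [F e]] g]] g]]]]
  [F n [F g [F n [F [F [F g [F n [F e]]] g] g]]]]

21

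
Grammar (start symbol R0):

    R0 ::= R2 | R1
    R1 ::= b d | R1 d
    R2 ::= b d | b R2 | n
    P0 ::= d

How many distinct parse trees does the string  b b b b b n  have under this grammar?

1

Parse trees for b b b b b n:
  [R0 [R2 b [R2 b [R2 b [R2 b [R2 b [R2 n]]]]]]]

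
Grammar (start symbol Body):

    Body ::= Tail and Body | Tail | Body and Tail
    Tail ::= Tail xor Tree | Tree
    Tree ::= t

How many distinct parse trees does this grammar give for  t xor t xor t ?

Parse trees for t xor t xor t:
  [Body [Tail [Tail [Tail [Tree t]] xor [Tree t]] xor [Tree t]]]

1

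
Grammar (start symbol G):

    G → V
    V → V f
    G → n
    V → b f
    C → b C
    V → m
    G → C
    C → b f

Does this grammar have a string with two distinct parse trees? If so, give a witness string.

Ambiguous

Witness: b f

Derivation 1: G ⇒ V ⇒ b f
Derivation 2: G ⇒ C ⇒ b f

Two distinct leftmost derivations for the same string.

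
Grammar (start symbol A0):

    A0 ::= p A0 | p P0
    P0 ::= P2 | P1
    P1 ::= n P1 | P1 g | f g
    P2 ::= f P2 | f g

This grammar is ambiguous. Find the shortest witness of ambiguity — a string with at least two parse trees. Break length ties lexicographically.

p f g

length 3: p f g has 2 parse trees

Two derivations of p f g:
  A0 ⇒ p P0 ⇒ p P2 ⇒ p f g
  A0 ⇒ p P0 ⇒ p P1 ⇒ p f g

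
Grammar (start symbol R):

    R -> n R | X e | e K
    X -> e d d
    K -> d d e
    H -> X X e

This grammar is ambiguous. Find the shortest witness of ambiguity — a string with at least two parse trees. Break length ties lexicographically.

length 4: e d d e has 2 parse trees

Two derivations of e d d e:
  R ⇒ X e ⇒ e d d e
  R ⇒ e K ⇒ e d d e

e d d e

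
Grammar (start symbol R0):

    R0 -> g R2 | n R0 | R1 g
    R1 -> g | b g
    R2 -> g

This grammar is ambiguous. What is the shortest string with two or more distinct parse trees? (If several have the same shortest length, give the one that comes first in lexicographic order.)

length 2: g g has 2 parse trees

Two derivations of g g:
  R0 ⇒ g R2 ⇒ g g
  R0 ⇒ R1 g ⇒ g g

g g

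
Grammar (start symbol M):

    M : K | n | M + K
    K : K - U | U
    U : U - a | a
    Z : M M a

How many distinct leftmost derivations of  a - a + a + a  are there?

Parse trees for a - a + a + a:
  [M [M [M [K [K [U a]] - [U a]]] + [K [U a]]] + [K [U a]]]
  [M [M [M [K [U [U a] - a]]] + [K [U a]]] + [K [U a]]]

2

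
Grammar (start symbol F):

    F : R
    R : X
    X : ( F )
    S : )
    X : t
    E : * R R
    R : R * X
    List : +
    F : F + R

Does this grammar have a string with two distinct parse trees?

Unambiguous

Only F, R, X are reachable from F; ignoring the rest: The grammar is stratified — F handles '+' (left-recursive), R handles '*', X atoms. Each operator has a fixed associativity and precedence level, so every string has one parse.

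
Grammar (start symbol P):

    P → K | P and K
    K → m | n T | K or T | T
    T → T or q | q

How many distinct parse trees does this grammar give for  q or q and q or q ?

Parse trees for q or q and q or q:
  [P [P [K [K [T q]] or [T q]]] and [K [K [T q]] or [T q]]]
  [P [P [K [K [T q]] or [T q]]] and [K [T [T q] or q]]]
  [P [P [K [T [T q] or q]]] and [K [K [T q]] or [T q]]]
  [P [P [K [T [T q] or q]]] and [K [T [T q] or q]]]

4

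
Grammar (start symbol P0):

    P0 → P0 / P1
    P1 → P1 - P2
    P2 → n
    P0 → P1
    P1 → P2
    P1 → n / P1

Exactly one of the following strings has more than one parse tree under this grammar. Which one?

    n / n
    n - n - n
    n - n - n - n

n / n: 2 trees
n - n - n: 1 tree
n - n - n - n: 1 tree

n / n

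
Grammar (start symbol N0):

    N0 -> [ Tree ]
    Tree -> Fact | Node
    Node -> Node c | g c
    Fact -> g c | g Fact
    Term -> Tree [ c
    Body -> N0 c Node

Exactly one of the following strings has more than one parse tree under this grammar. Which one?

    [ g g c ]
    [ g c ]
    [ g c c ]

[ g c ]

[ g g c ]: 1 tree
[ g c ]: 2 trees
[ g c c ]: 1 tree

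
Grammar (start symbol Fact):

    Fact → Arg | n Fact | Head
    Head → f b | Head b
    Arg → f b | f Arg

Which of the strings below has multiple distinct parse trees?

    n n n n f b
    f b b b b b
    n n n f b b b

n n n n f b

n n n n f b: 2 trees
f b b b b b: 1 tree
n n n f b b b: 1 tree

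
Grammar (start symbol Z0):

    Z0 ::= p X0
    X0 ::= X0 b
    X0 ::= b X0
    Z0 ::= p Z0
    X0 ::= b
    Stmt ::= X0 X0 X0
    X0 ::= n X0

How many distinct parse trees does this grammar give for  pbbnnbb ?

Parse trees for pbbnnbb:
  [Z0 p [X0 [X0 b [X0 b [X0 n [X0 n [X0 b]]]]] b]]
  [Z0 p [X0 b [X0 [X0 b [X0 n [X0 n [X0 b]]]] b]]]
  [Z0 p [X0 b [X0 b [X0 [X0 n [X0 n [X0 b]]] b]]]]
  [Z0 p [X0 b [X0 b [X0 n [X0 [X0 n [X0 b]] b]]]]]
  [Z0 p [X0 b [X0 b [X0 n [X0 n [X0 [X0 b] b]]]]]]
  [Z0 p [X0 b [X0 b [X0 n [X0 n [X0 b [X0 b]]]]]]]

6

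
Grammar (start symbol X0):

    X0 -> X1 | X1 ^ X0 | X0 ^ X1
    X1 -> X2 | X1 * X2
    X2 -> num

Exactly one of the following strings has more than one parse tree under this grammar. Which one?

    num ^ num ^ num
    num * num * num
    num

num ^ num ^ num: 4 trees
num * num * num: 1 tree
num: 1 tree

num ^ num ^ num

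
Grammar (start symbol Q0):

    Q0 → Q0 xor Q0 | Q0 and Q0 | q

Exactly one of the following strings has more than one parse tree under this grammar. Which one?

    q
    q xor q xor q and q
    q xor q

q: 1 tree
q xor q xor q and q: 5 trees
q xor q: 1 tree

q xor q xor q and q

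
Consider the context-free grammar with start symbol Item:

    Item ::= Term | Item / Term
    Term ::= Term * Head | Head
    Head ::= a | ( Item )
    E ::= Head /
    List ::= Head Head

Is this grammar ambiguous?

Only Item, Term, Head are reachable from Item; ignoring the rest: The grammar is stratified — Item handles '/' (left-recursive), Term handles '*', Head atoms. Each operator has a fixed associativity and precedence level, so every string has one parse.

Unambiguous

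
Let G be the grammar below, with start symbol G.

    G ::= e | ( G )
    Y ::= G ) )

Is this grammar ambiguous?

Unambiguous

(Y is unreachable from G, so its rules don't affect L(G).) L(G) is { openⁿ atom closeⁿ : n ≥ 0 }. The bracket depth fixes n, and the derivation is forced at every step.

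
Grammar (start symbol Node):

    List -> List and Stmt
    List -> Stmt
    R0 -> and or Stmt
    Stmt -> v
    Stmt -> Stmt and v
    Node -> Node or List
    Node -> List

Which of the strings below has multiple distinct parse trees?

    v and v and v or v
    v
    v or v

v and v and v or v: 4 trees
v: 1 tree
v or v: 1 tree

v and v and v or v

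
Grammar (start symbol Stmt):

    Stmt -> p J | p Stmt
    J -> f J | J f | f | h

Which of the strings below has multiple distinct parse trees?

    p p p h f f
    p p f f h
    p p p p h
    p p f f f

p p f f f

p p p h f f: 1 tree
p p f f h: 1 tree
p p p p h: 1 tree
p p f f f: 4 trees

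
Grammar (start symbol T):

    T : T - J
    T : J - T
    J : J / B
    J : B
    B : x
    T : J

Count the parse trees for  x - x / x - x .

4

Parse trees for x - x / x - x:
  [T [T [T [J [B x]]] - [J [J [B x]] / [B x]]] - [J [B x]]]
  [T [T [J [B x]] - [T [J [J [B x]] / [B x]]]] - [J [B x]]]
  [T [J [B x]] - [T [T [J [J [B x]] / [B x]]] - [J [B x]]]]
  [T [J [B x]] - [T [J [J [B x]] / [B x]] - [T [J [B x]]]]]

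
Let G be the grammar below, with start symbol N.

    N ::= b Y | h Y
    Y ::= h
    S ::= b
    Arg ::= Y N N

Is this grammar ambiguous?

Unambiguous

(S, Arg are unreachable from N, so their rules don't affect L(N).) Each reachable nonterminal has at most one production per leading terminal, and all productions are right-linear; the derivation is determined token-by-token.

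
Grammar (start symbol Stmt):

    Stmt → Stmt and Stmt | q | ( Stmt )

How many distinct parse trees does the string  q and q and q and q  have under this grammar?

Parse trees for q and q and q and q:
  [Stmt [Stmt q] and [Stmt [Stmt q] and [Stmt [Stmt q] and [Stmt q]]]]
  [Stmt [Stmt q] and [Stmt [Stmt [Stmt q] and [Stmt q]] and [Stmt q]]]
  [Stmt [Stmt [Stmt q] and [Stmt q]] and [Stmt [Stmt q] and [Stmt q]]]
  [Stmt [Stmt [Stmt q] and [Stmt [Stmt q] and [Stmt q]]] and [Stmt q]]
  [Stmt [Stmt [Stmt [Stmt q] and [Stmt q]] and [Stmt q]] and [Stmt q]]

5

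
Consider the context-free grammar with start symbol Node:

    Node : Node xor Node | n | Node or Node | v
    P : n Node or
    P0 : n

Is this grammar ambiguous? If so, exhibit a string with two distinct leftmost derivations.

Ambiguous

Witness: n or n or n

Derivation 1: Node ⇒ Node or Node ⇒ n or Node ⇒ n or Node or Node ⇒ n or n or Node ⇒ n or n or n
Derivation 2: Node ⇒ Node or Node ⇒ Node or Node or Node ⇒ n or Node or Node ⇒ n or n or Node ⇒ n or n or n

Two distinct leftmost derivations for the same string.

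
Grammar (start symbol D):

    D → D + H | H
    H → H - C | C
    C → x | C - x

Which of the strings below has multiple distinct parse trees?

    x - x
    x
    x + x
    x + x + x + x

x - x: 2 trees
x: 1 tree
x + x: 1 tree
x + x + x + x: 1 tree

x - x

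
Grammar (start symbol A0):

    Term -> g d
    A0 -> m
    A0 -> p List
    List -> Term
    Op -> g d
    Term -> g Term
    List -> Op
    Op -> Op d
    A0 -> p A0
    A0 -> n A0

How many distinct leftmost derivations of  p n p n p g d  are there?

2

Parse trees for p n p n p g d:
  [A0 p [A0 n [A0 p [A0 n [A0 p [List [Term g d]]]]]]]
  [A0 p [A0 n [A0 p [A0 n [A0 p [List [Op g d]]]]]]]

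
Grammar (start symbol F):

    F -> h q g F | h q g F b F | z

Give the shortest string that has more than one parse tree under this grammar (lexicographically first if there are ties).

h q g h q g z b z

length 1: no string has ≥2 trees
length 4: no string has ≥2 trees
length 6: no string has ≥2 trees
length 7: no string has ≥2 trees
length 9: h q g h q g z b z has 2 parse trees

Two derivations of h q g h q g z b z:
  F ⇒ h q g F ⇒ h q g h q g F b F ⇒ h q g h q g z b F ⇒ h q g h q g z b z
  F ⇒ h q g F b F ⇒ h q g h q g F b F ⇒ h q g h q g z b F ⇒ h q g h q g z b z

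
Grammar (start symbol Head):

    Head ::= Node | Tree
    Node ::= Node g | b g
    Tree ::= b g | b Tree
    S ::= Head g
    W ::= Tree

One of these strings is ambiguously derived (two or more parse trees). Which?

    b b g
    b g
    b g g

b b g: 1 tree
b g: 2 trees
b g g: 1 tree

b g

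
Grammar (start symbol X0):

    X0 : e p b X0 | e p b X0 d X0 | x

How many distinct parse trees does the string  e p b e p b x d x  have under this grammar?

Parse trees for e p b e p b x d x:
  [X0 e p b [X0 e p b [X0 x] d [X0 x]]]
  [X0 e p b [X0 e p b [X0 x]] d [X0 x]]

2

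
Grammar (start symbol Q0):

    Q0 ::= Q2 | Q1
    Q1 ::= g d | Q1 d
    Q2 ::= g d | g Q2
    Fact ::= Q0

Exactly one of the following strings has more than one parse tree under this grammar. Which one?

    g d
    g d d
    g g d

g d

g d: 2 trees
g d d: 1 tree
g g d: 1 tree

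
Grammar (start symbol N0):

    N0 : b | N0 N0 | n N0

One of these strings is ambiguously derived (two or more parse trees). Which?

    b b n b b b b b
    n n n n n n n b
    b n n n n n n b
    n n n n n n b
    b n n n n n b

b b n b b b b b

b b n b b b b b: 255 trees
n n n n n n n b: 1 tree
b n n n n n n b: 1 tree
n n n n n n b: 1 tree
b n n n n n b: 1 tree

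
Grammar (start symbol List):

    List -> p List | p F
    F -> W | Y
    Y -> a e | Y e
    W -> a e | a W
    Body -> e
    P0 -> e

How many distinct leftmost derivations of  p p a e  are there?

Parse trees for p p a e:
  [List p [List p [F [W a e]]]]
  [List p [List p [F [Y a e]]]]

2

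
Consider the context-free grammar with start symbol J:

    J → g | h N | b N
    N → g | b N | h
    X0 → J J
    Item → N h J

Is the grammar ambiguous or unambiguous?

Unambiguous

Only J, N are reachable from J; ignoring the rest: Restricted to the reachable nonterminals, every rule has the form A → t or A → t B, and no two rules for the same A share a first terminal. The grammar encodes a DFA — one run per string.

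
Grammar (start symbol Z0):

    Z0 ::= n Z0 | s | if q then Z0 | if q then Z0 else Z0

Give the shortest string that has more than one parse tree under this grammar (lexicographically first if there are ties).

if q then if q then s else s

length 1: no string has ≥2 trees
length 2: no string has ≥2 trees
length 3: no string has ≥2 trees
length 4: no string has ≥2 trees
length 5: no string has ≥2 trees
length 6: no string has ≥2 trees
length 7: no string has ≥2 trees
length 8: no string has ≥2 trees
length 9: if q then if q then s else s has 2 parse trees

Two derivations of if q then if q then s else s:
  Z0 ⇒ if q then Z0 ⇒ if q then if q then Z0 else Z0 ⇒ if q then if q then s else Z0 ⇒ if q then if q then s else s
  Z0 ⇒ if q then Z0 else Z0 ⇒ if q then if q then Z0 else Z0 ⇒ if q then if q then s else Z0 ⇒ if q then if q then s else s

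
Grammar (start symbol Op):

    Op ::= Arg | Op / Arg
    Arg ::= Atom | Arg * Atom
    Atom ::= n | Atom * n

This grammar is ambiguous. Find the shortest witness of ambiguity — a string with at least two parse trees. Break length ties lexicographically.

length 1: no string has ≥2 trees
length 3: n * n has 2 parse trees

Two derivations of n * n:
  Op ⇒ Arg ⇒ Atom ⇒ Atom * n ⇒ n * n
  Op ⇒ Arg ⇒ Arg * Atom ⇒ Atom * Atom ⇒ n * Atom ⇒ n * n

n * n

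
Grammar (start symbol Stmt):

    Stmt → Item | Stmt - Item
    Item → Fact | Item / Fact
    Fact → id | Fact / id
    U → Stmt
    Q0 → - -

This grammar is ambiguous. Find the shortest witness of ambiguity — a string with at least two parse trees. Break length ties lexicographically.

length 1: no string has ≥2 trees
length 3: id / id has 2 parse trees

Two derivations of id / id:
  Stmt ⇒ Item ⇒ Fact ⇒ Fact / id ⇒ id / id
  Stmt ⇒ Item ⇒ Item / Fact ⇒ Fact / Fact ⇒ id / Fact ⇒ id / id

id / id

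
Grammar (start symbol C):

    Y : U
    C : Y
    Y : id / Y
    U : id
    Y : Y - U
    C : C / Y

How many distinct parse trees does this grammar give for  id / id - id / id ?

Parse trees for id / id - id / id:
  [C [C [Y id / [Y [Y [U id]] - [U id]]]] / [Y [U id]]]
  [C [C [Y [Y id / [Y [U id]]] - [U id]]] / [Y [U id]]]
  [C [C [C [Y [U id]]] / [Y [Y [U id]] - [U id]]] / [Y [U id]]]

3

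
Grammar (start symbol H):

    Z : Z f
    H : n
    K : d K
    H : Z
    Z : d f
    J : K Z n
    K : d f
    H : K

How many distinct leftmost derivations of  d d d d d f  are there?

1

Parse trees for d d d d d f:
  [H [K d [K d [K d [K d [K d f]]]]]]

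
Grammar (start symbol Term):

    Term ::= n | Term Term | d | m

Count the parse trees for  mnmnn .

14

Parse trees for mnmnn (showing first 6 of 14):
  [Term [Term m] [Term [Term n] [Term [Term m] [Term [Term n] [Term n]]]]]
  [Term [Term m] [Term [Term n] [Term [Term [Term m] [Term n]] [Term n]]]]
  [Term [Term m] [Term [Term [Term n] [Term m]] [Term [Term n] [Term n]]]]
  [Term [Term m] [Term [Term [Term n] [Term [Term m] [Term n]]] [Term n]]]
  [Term [Term m] [Term [Term [Term [Term n] [Term m]] [Term n]] [Term n]]]
  [Term [Term [Term m] [Term n]] [Term [Term m] [Term [Term n] [Term n]]]]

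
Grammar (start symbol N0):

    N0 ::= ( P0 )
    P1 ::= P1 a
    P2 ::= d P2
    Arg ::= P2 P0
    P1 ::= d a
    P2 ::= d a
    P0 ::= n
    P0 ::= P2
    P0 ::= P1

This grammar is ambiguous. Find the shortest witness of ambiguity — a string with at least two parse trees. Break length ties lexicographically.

( d a )

length 3: no string has ≥2 trees
length 4: ( d a ) has 2 parse trees

Two derivations of ( d a ):
  N0 ⇒ ( P0 ) ⇒ ( P2 ) ⇒ ( d a )
  N0 ⇒ ( P0 ) ⇒ ( P1 ) ⇒ ( d a )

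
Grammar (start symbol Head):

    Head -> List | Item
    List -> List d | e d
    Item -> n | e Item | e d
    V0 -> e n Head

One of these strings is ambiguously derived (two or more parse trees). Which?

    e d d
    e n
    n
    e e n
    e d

e d

e d d: 1 tree
e n: 1 tree
n: 1 tree
e e n: 1 tree
e d: 2 trees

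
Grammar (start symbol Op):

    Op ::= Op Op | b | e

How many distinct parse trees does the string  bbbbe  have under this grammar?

14

Parse trees for bbbbe (showing first 6 of 14):
  [Op [Op b] [Op [Op b] [Op [Op b] [Op [Op b] [Op e]]]]]
  [Op [Op b] [Op [Op b] [Op [Op [Op b] [Op b]] [Op e]]]]
  [Op [Op b] [Op [Op [Op b] [Op b]] [Op [Op b] [Op e]]]]
  [Op [Op b] [Op [Op [Op b] [Op [Op b] [Op b]]] [Op e]]]
  [Op [Op b] [Op [Op [Op [Op b] [Op b]] [Op b]] [Op e]]]
  [Op [Op [Op b] [Op b]] [Op [Op b] [Op [Op b] [Op e]]]]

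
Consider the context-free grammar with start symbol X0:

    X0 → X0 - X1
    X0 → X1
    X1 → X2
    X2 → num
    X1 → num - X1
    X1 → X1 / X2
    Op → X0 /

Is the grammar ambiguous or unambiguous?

Witness: num - num

Derivation 1: X0 ⇒ X0 - X1 ⇒ X1 - X1 ⇒ X2 - X1 ⇒ num - X1 ⇒ num - X2 ⇒ num - num
Derivation 2: X0 ⇒ X1 ⇒ num - X1 ⇒ num - X2 ⇒ num - num

Two distinct leftmost derivations for the same string.

Ambiguous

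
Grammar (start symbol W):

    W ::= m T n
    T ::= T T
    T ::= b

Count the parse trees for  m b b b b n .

5

Parse trees for m b b b b n:
  [W m [T [T b] [T [T b] [T [T b] [T b]]]] n]
  [W m [T [T b] [T [T [T b] [T b]] [T b]]] n]
  [W m [T [T [T b] [T b]] [T [T b] [T b]]] n]
  [W m [T [T [T b] [T [T b] [T b]]] [T b]] n]
  [W m [T [T [T [T b] [T b]] [T b]] [T b]] n]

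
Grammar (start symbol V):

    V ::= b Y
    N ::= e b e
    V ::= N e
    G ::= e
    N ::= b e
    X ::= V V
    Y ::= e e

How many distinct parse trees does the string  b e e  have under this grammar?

2

Parse trees for b e e:
  [V b [Y e e]]
  [V [N b e] e]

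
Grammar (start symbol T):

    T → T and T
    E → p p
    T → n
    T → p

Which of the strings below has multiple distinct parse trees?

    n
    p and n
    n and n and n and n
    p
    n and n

n: 1 tree
p and n: 1 tree
n and n and n and n: 5 trees
p: 1 tree
n and n: 1 tree

n and n and n and n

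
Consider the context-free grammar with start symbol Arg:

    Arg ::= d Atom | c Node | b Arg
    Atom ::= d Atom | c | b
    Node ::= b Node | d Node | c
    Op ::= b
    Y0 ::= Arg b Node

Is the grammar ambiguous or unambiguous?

(Op, Y0 are unreachable from Arg, so their rules don't affect L(Arg).) Each reachable nonterminal has at most one production per leading terminal, and all productions are right-linear; the derivation is determined token-by-token.

Unambiguous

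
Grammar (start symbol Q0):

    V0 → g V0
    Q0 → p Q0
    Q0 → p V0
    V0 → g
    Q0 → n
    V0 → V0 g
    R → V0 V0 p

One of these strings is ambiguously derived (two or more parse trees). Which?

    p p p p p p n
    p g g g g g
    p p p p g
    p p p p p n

p g g g g g

p p p p p p n: 1 tree
p g g g g g: 16 trees
p p p p g: 1 tree
p p p p p n: 1 tree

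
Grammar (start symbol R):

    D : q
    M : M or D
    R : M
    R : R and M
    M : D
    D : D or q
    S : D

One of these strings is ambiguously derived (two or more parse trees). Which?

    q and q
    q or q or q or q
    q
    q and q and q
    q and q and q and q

q or q or q or q

q and q: 1 tree
q or q or q or q: 8 trees
q: 1 tree
q and q and q: 1 tree
q and q and q and q: 1 tree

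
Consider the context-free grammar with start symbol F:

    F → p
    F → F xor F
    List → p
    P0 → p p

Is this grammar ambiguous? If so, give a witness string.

Ambiguous

Witness: p xor p xor p

Derivation 1: F ⇒ F xor F ⇒ p xor F ⇒ p xor F xor F ⇒ p xor p xor F ⇒ p xor p xor p
Derivation 2: F ⇒ F xor F ⇒ F xor F xor F ⇒ p xor F xor F ⇒ p xor p xor F ⇒ p xor p xor p

Two distinct leftmost derivations for the same string.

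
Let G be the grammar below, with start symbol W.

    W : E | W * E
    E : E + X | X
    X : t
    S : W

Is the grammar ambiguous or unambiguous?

Unambiguous

(S is unreachable from W, so its rules don't affect L(W).) W → W * E | E  ;  E → E + X | X  — a left-associative chain with X at the bottom. Each string factors uniquely by precedence.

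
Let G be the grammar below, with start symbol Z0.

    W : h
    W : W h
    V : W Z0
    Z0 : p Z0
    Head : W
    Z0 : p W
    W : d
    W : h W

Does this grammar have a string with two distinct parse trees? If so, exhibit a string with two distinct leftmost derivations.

Witness: p h h

Derivation 1: Z0 ⇒ p W ⇒ p W h ⇒ p h h
Derivation 2: Z0 ⇒ p W ⇒ p h W ⇒ p h h

Two distinct leftmost derivations for the same string.

Ambiguous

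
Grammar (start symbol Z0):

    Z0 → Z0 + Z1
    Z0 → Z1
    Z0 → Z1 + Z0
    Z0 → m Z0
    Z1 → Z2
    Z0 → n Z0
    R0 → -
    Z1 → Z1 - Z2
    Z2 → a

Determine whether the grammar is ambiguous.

Witness: a + a

Derivation 1: Z0 ⇒ Z0 + Z1 ⇒ Z1 + Z1 ⇒ Z2 + Z1 ⇒ a + Z1 ⇒ a + Z2 ⇒ a + a
Derivation 2: Z0 ⇒ Z1 + Z0 ⇒ Z2 + Z0 ⇒ a + Z0 ⇒ a + Z1 ⇒ a + Z2 ⇒ a + a

Two distinct leftmost derivations for the same string.

Ambiguous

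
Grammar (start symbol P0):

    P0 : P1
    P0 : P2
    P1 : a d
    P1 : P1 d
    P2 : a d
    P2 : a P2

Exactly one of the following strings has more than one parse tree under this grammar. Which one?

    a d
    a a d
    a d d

a d: 2 trees
a a d: 1 tree
a d d: 1 tree

a d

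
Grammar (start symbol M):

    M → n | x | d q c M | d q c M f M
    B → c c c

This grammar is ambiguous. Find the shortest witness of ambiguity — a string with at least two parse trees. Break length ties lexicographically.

length 1: no string has ≥2 trees
length 4: no string has ≥2 trees
length 6: no string has ≥2 trees
length 7: no string has ≥2 trees
length 9: d q c d q c n f n has 2 parse trees

Two derivations of d q c d q c n f n:
  M ⇒ d q c M ⇒ d q c d q c M f M ⇒ d q c d q c n f M ⇒ d q c d q c n f n
  M ⇒ d q c M f M ⇒ d q c d q c M f M ⇒ d q c d q c n f M ⇒ d q c d q c n f n

d q c d q c n f n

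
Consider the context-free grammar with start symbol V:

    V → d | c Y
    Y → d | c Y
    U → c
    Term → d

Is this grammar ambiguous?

Unambiguous

(U, Term are unreachable from V, so their rules don't affect L(V).) Each reachable nonterminal has at most one production per leading terminal, and all productions are right-linear; the derivation is determined token-by-token.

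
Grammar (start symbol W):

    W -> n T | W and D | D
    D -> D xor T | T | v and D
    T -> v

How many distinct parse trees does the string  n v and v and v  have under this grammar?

2

Parse trees for n v and v and v:
  [W [W n [T v]] and [D v and [D [T v]]]]
  [W [W [W n [T v]] and [D [T v]]] and [D [T v]]]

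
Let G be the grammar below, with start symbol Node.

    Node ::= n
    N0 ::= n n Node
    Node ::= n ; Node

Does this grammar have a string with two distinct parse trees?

Unambiguous

Only Node is reachable from Node; ignoring the rest: The reachable grammar is A → atom sep A | atom. Each atom is followed by either the separator (recurse) or end-of-string (stop) — no choice point.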